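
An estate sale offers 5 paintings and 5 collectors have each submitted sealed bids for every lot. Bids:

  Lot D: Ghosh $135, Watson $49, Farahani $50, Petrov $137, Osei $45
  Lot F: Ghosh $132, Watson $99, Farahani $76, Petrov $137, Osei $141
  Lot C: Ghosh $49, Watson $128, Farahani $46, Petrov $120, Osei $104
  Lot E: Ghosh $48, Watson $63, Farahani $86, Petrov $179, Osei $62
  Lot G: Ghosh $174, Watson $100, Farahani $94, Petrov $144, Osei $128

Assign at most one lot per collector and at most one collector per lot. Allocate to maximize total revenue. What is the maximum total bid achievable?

This is the linear assignment problem.
Optimal: Ghosh→Lot D ($135), Watson→Lot C ($128), Farahani→Lot G ($94), Petrov→Lot E ($179), Osei→Lot F ($141) — total 135+128+94+179+141 = $677.
Row-greedy (each collector in turn takes its best remaining lot) gives $666, worse by 11.
Checked against all permutations: $677 is optimal.

Maximum total: $677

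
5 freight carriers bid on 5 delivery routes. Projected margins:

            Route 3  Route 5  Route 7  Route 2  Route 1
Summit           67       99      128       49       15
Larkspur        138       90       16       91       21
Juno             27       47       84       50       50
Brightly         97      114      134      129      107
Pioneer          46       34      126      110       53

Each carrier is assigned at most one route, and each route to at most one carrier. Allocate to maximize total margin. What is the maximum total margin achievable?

Maximum total: $542k

Optimal: Summit→Route 5 ($99k), Larkspur→Route 3 ($138k), Juno→Route 1 ($50k), Brightly→Route 2 ($129k), Pioneer→Route 7 ($126k) — total 99+138+50+129+126 = $542k.
Column-greedy (each route in turn goes to its best remaining carrier) gives $540k, worse by 2.
Checked against all permutations: $542k is optimal.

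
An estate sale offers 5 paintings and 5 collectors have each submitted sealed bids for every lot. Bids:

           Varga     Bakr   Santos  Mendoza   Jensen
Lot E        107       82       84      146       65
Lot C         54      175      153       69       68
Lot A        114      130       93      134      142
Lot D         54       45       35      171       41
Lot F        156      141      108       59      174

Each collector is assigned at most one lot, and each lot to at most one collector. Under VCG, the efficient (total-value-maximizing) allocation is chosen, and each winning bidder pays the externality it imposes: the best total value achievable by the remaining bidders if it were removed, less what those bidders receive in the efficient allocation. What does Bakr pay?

Bakr pays $17.

Efficient allocation: Varga→Lot E ($107), Bakr→Lot A ($130), Santos→Lot C ($153), Mendoza→Lot D ($171), Jensen→Lot F ($174); total welfare W = $735.
Bakr receives Lot A at value $130, so the others get W − 130 = $605.
Without Bakr: best allocation of the remaining 4 bidders over all 5 lots is Varga→Lot F ($156), Santos→Lot C ($153), Mendoza→Lot D ($171), Jensen→Lot A ($142), total $622.
VCG payment = (others' best without Bakr) − (others' welfare with Bakr) = 622 − 605 = $17.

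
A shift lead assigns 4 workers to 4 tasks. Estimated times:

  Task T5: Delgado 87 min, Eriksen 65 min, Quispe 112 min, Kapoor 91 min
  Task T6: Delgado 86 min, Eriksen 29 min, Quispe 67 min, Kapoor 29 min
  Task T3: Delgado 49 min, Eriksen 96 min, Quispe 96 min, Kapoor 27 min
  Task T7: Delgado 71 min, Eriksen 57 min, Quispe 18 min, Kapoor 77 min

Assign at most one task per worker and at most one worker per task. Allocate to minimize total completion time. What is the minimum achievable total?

This is the linear assignment problem.
Optimal: Delgado→Task T5 (87 min), Eriksen→Task T6 (29 min), Quispe→Task T7 (18 min), Kapoor→Task T3 (27 min) — total 87+29+18+27 = 161 min.
Row-greedy (each worker in turn takes its cheapest remaining task) gives 187 min, worse by 26.
Checked against all permutations: 161 min is optimal.

Min total: 161 min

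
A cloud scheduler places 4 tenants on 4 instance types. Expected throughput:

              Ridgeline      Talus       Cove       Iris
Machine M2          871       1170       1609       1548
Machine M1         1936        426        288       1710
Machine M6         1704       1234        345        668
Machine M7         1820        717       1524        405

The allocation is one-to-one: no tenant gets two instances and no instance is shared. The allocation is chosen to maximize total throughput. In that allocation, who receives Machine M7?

This is the linear assignment problem.
Optimal: Ridgeline→Machine M7 (1820 ops/s), Talus→Machine M6 (1234 ops/s), Cove→Machine M2 (1609 ops/s), Iris→Machine M1 (1710 ops/s) — total 1820+1234+1609+1710 = 6373 ops/s.
Next-best assignment: Ridgeline→Machine M1, Talus→Machine M6, Cove→Machine M7, Iris→Machine M2 = 6242 ops/s.
Ridgeline's own top instance is Machine M1 (1936 ops/s), but forcing Ridgeline→Machine M1 and reassigning the rest optimally gives only 6242 ops/s — worse by 131.

Ridgeline receives Machine M7.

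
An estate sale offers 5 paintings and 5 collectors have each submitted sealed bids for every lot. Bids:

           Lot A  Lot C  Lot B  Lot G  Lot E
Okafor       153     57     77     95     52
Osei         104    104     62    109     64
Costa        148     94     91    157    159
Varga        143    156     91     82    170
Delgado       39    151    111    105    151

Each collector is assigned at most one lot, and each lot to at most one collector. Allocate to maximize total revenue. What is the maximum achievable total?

Max total: $695

Optimal: Okafor→Lot A ($153), Osei→Lot C ($104), Costa→Lot G ($157), Varga→Lot E ($170), Delgado→Lot B ($111) — total 153+104+157+170+111 = $695.
Max-entry greedy (repeatedly take the single best remaining cell) gives $693, worse by 2.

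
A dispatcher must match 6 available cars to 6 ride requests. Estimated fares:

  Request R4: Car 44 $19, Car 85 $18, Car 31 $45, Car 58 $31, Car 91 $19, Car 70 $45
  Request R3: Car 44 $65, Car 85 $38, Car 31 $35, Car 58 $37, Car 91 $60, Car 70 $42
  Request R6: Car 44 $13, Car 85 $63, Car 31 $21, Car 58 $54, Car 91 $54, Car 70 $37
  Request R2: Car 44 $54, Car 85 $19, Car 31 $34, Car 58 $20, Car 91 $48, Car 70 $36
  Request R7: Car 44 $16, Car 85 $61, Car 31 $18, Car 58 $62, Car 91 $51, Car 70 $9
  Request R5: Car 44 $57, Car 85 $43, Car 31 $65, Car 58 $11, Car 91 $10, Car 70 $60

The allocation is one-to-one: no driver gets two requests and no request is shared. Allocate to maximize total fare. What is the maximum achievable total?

Max total: $349

Optimal: Car 44→Request R2 ($54), Car 85→Request R6 ($63), Car 31→Request R5 ($65), Car 58→Request R7 ($62), Car 91→Request R3 ($60), Car 70→Request R4 ($45) — total 54+63+65+62+60+45 = $349.
Max-entry greedy (repeatedly take the single best remaining cell) gives $348, worse by 1.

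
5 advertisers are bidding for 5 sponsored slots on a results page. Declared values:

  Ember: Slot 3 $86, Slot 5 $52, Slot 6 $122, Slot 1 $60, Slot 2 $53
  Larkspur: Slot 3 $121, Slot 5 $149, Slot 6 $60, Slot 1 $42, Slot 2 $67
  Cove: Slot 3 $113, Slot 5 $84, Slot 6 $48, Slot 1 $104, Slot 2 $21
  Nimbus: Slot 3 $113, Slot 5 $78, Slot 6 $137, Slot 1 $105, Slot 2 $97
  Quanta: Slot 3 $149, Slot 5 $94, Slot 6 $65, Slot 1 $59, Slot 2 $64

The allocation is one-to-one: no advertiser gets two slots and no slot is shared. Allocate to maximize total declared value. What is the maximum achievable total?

Max total: $621

Optimal: Ember→Slot 6 ($122), Larkspur→Slot 5 ($149), Cove→Slot 1 ($104), Nimbus→Slot 2 ($97), Quanta→Slot 3 ($149) — total 122+149+104+97+149 = $621.
Column-greedy (each slot in turn goes to its best remaining advertiser) gives $592, worse by 29.
Swapping Larkspur↔Ember (Larkspur→Slot 6 $60, Ember→Slot 5 $52) loses 159.
No other one-to-one assignment exceeds $621.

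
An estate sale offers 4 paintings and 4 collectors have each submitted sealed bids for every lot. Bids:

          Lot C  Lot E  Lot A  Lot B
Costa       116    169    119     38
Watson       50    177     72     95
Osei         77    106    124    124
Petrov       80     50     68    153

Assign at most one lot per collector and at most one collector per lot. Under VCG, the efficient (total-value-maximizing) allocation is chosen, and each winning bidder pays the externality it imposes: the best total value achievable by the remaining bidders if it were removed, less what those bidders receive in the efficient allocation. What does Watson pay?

Watson pays $53.

Efficient allocation: Costa→Lot C ($116), Watson→Lot E ($177), Osei→Lot A ($124), Petrov→Lot B ($153); total welfare W = $570.
Watson receives Lot E at value $177, so the others get W − 177 = $393.
Without Watson: best allocation of the remaining 3 bidders over all 4 lots is Costa→Lot E ($169), Osei→Lot A ($124), Petrov→Lot B ($153), total $446.
VCG payment = (others' best without Watson) − (others' welfare with Watson) = 446 − 393 = $53.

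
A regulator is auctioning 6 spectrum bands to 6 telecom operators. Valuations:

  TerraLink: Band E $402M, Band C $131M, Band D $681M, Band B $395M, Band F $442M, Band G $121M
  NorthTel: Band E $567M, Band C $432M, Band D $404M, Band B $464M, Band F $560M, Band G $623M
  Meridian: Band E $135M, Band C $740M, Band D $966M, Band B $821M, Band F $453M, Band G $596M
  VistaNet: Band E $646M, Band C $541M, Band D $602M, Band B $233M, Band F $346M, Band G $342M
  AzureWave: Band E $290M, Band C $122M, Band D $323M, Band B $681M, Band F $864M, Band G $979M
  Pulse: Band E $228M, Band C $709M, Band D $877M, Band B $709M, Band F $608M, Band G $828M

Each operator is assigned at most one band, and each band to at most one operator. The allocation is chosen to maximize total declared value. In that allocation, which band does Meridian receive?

Meridian receives Band B.

Optimal: TerraLink→Band D ($681M), NorthTel→Band F ($560M), Meridian→Band B ($821M), VistaNet→Band E ($646M), AzureWave→Band G ($979M), Pulse→Band C ($709M) — total 681+560+821+646+979+709 = $4396M.
Column-greedy (each band in turn goes to its best remaining operator) gives $3625M, worse by 771.
Next-best assignment: TerraLink→Band D, NorthTel→Band G, Meridian→Band B, VistaNet→Band E, AzureWave→Band F, Pulse→Band C = $4344M.
Every other assignment is strictly worse.
Meridian's own top band is Band D ($966M), but forcing Meridian→Band D and reassigning the rest optimally gives only $4255M — worse by 141.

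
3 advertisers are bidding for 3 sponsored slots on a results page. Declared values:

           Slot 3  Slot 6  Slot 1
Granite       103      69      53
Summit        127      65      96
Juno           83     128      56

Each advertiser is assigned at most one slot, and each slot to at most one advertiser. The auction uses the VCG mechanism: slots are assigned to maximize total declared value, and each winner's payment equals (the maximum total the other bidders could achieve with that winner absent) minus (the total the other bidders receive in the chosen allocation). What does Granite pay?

Granite pays $31.

Efficient allocation: Granite→Slot 3 ($103), Summit→Slot 1 ($96), Juno→Slot 6 ($128); total welfare W = $327.
Granite receives Slot 3 at value $103, so the others get W − 103 = $224.
Without Granite: best allocation of the remaining 2 bidders over all 3 slots is Summit→Slot 3 ($127), Juno→Slot 6 ($128), total $255.
VCG payment = (others' best without Granite) − (others' welfare with Granite) = 255 − 224 = $31.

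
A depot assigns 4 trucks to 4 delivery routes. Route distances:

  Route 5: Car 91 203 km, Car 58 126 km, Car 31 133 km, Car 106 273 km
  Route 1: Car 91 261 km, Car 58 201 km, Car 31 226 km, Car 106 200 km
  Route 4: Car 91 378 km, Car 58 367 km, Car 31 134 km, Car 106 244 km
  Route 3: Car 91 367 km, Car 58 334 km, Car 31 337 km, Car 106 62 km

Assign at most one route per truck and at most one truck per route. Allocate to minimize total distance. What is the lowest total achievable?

Minimum total: 583 km

Optimal: Car 91→Route 1 (261 km), Car 58→Route 5 (126 km), Car 31→Route 4 (134 km), Car 106→Route 3 (62 km) — total 261+126+134+62 = 583 km.
Column-greedy (each route in turn goes to its cheapest remaining truck) gives 827 km, worse by 244.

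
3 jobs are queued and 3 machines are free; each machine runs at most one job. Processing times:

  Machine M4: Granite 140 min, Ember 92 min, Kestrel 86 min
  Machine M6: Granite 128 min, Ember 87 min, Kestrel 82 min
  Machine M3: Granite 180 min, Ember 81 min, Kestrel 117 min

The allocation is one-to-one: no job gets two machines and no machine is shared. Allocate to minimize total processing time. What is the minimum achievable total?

Min total: 295 min

Optimal: Granite→Machine M6 (128 min), Ember→Machine M3 (81 min), Kestrel→Machine M4 (86 min) — total 128+81+86 = 295 min.
Min-entry greedy (repeatedly take the single cheapest remaining cell) gives 303 min, worse by 8.
Next-best assignment: Granite→Machine M4, Ember→Machine M3, Kestrel→Machine M6 = 303 min.
Swapping Ember↔Granite (Ember→Machine M6 87 min, Granite→Machine M3 180 min) adds 58.
Checked against all permutations: 295 min is optimal.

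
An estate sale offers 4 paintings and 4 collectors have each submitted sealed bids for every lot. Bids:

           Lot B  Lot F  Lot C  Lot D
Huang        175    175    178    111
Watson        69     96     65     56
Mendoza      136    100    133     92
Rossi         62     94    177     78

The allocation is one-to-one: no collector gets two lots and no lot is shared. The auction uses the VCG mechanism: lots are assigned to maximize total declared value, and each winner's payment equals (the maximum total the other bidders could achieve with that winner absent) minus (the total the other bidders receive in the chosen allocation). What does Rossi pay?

Rossi pays $43.

Efficient allocation: Huang→Lot F ($175), Watson→Lot D ($56), Mendoza→Lot B ($136), Rossi→Lot C ($177); total welfare W = $544.
Rossi receives Lot C at value $177, so the others get W − 177 = $367.
Without Rossi: best allocation of the remaining 3 bidders over all 4 lots is Huang→Lot C ($178), Watson→Lot F ($96), Mendoza→Lot B ($136), total $410.
VCG payment = (others' best without Rossi) − (others' welfare with Rossi) = 410 − 367 = $43.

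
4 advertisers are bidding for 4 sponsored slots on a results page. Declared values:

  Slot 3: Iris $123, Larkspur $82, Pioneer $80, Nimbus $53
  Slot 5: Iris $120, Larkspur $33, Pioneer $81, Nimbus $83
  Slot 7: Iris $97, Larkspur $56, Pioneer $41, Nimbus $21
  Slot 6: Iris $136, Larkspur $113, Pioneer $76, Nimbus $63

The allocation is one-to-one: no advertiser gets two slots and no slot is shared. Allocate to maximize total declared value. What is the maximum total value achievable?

This is the linear assignment problem.
Optimal: Iris→Slot 7 ($97), Larkspur→Slot 6 ($113), Pioneer→Slot 3 ($80), Nimbus→Slot 5 ($83) — total 97+113+80+83 = $373.
Column-greedy (each slot in turn goes to its best remaining advertiser) gives $338, worse by 35.
Next-best assignment: Iris→Slot 3, Larkspur→Slot 6, Pioneer→Slot 7, Nimbus→Slot 5 = $360.
Swapping Larkspur↔Iris (Larkspur→Slot 7 $56, Iris→Slot 6 $136) loses 18.
No other one-to-one assignment exceeds $373.

Maximum total: $373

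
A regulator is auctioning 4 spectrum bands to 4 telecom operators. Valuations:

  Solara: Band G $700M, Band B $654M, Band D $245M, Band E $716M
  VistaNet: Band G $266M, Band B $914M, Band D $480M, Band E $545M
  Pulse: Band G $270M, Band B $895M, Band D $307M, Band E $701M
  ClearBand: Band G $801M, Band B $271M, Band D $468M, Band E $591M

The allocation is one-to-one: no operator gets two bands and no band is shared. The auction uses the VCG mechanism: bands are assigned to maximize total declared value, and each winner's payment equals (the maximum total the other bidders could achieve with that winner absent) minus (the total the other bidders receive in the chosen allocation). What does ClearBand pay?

Efficient allocation: Solara→Band E ($716M), VistaNet→Band D ($480M), Pulse→Band B ($895M), ClearBand→Band G ($801M); total welfare W = $2892M.
ClearBand receives Band G at value $801M, so the others get W − 801 = $2091M.
Without ClearBand: best allocation of the remaining 3 bidders over all 4 bands is Solara→Band G ($700M), VistaNet→Band B ($914M), Pulse→Band E ($701M), total $2315M.
VCG payment = (others' best without ClearBand) − (others' welfare with ClearBand) = 2315 − 2091 = $224M.

ClearBand pays $224M.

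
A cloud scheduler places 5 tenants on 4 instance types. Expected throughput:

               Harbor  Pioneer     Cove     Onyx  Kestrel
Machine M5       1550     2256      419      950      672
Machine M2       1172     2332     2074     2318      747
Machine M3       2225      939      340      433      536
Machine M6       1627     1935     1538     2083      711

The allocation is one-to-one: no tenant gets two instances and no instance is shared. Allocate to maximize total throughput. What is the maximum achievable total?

Maximum total: 8638 ops/s

Treat this as an assignment problem: match each tenant to one instance.
Optimal: Pioneer→Machine M5 (2256 ops/s), Cove→Machine M2 (2074 ops/s), Harbor→Machine M3 (2225 ops/s), Onyx→Machine M6 (2083 ops/s) — total 2256+2074+2225+2083 = 8638 ops/s.
Column-greedy (each instance in turn goes to its best remaining tenant) gives 8337 ops/s, worse by 301.
Next-best assignment: Pioneer→Machine M5, Onyx→Machine M2, Harbor→Machine M3, Cove→Machine M6 = 8337 ops/s.
Swapping Onyx↔Harbor (Onyx→Machine M3 433 ops/s, Harbor→Machine M6 1627 ops/s) loses 2248.
No other one-to-one assignment exceeds 8638 ops/s.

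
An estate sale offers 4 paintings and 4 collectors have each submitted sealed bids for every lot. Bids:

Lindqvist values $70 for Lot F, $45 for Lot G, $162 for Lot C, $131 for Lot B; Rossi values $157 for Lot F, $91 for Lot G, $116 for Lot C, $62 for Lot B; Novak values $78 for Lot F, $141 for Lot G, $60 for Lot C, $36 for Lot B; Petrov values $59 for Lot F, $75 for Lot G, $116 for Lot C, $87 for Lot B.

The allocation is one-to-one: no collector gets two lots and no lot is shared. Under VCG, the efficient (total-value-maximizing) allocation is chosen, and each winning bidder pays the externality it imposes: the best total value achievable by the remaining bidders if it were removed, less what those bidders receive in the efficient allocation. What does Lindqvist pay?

Efficient allocation: Lindqvist→Lot C ($162), Rossi→Lot F ($157), Novak→Lot G ($141), Petrov→Lot B ($87); total welfare W = $547.
Lindqvist receives Lot C at value $162, so the others get W − 162 = $385.
Without Lindqvist: best allocation of the remaining 3 bidders over all 4 lots is Rossi→Lot F ($157), Novak→Lot G ($141), Petrov→Lot C ($116), total $414.
VCG payment = (others' best without Lindqvist) − (others' welfare with Lindqvist) = 414 − 385 = $29.

Lindqvist pays $29.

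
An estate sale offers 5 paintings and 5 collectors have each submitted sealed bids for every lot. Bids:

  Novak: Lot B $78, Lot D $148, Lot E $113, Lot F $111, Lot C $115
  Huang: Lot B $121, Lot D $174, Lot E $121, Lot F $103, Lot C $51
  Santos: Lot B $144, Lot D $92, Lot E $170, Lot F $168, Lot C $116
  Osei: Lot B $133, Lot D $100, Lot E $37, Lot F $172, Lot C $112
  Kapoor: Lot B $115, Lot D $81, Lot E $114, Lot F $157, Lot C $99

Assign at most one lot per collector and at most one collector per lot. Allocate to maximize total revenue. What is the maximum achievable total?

Max total: $749

Optimal: Novak→Lot C ($115), Huang→Lot D ($174), Santos→Lot E ($170), Osei→Lot B ($133), Kapoor→Lot F ($157) — total 115+174+170+133+157 = $749.
Row-greedy (each collector in turn takes its best remaining lot) gives $710, worse by 39.
Swapping Osei↔Kapoor (Osei→Lot F $172, Kapoor→Lot B $115) loses 3.
Every other assignment is strictly worse.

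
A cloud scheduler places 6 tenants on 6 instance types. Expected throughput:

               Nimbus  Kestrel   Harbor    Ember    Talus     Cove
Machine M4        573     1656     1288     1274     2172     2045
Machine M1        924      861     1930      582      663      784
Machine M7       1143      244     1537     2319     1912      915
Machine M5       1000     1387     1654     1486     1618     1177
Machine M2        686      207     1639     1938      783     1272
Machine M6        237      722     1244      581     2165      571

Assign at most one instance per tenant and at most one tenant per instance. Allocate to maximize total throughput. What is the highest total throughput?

Max total: 10608 ops/s

This is the linear assignment problem.
Optimal: Nimbus→Machine M7 (1143 ops/s), Kestrel→Machine M5 (1387 ops/s), Harbor→Machine M1 (1930 ops/s), Ember→Machine M2 (1938 ops/s), Talus→Machine M6 (2165 ops/s), Cove→Machine M4 (2045 ops/s) — total 1143+1387+1930+1938+2165+2045 = 10608 ops/s.
Column-greedy (each instance in turn goes to its best remaining tenant) gives 9317 ops/s, worse by 1291.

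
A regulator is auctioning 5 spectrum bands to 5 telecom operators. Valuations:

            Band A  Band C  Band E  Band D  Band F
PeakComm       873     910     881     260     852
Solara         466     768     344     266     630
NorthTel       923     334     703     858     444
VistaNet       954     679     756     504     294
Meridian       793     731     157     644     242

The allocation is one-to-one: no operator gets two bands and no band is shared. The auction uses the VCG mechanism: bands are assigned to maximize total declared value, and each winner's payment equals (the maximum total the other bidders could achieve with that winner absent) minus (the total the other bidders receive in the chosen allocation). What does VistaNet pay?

Efficient allocation: PeakComm→Band E ($881M), Solara→Band F ($630M), NorthTel→Band D ($858M), VistaNet→Band A ($954M), Meridian→Band C ($731M); total welfare W = $4054M.
VistaNet receives Band A at value $954M, so the others get W − 954 = $3100M.
Without VistaNet: best allocation of the remaining 4 bidders over all 5 bands is PeakComm→Band E ($881M), Solara→Band C ($768M), NorthTel→Band D ($858M), Meridian→Band A ($793M), total $3300M.
VCG payment = (others' best without VistaNet) − (others' welfare with VistaNet) = 3300 − 3100 = $200M.

VistaNet pays $200M.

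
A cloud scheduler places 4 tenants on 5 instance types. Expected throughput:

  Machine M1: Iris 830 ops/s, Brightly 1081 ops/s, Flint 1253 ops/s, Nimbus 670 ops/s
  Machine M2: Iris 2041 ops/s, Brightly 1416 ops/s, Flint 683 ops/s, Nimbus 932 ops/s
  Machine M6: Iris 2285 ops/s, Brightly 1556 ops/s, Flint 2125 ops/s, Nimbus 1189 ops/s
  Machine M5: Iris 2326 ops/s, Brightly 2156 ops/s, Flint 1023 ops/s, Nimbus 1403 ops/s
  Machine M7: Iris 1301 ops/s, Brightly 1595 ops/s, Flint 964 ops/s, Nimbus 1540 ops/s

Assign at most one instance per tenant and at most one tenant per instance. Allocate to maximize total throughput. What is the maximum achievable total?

Max total: 7862 ops/s

Treat this as an assignment problem: match each tenant to one instance.
Optimal: Iris→Machine M2 (2041 ops/s), Brightly→Machine M5 (2156 ops/s), Flint→Machine M6 (2125 ops/s), Nimbus→Machine M7 (1540 ops/s) — total 2041+2156+2125+1540 = 7862 ops/s.
Row-greedy (each tenant in turn takes its best remaining instance) gives 6978 ops/s, worse by 884.
Swapping Nimbus↔Iris (Nimbus→Machine M2 932 ops/s, Iris→Machine M7 1301 ops/s) loses 1348.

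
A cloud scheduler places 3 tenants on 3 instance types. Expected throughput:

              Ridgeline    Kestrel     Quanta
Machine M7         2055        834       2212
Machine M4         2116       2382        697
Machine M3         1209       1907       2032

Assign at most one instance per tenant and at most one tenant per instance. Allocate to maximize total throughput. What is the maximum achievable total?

Optimal: Ridgeline→Machine M7 (2055 ops/s), Kestrel→Machine M4 (2382 ops/s), Quanta→Machine M3 (2032 ops/s) — total 2055+2382+2032 = 6469 ops/s.
Column-greedy (each instance in turn goes to its best remaining tenant) gives 5803 ops/s, worse by 666.
No other one-to-one assignment exceeds 6469 ops/s.

Max total: 6469 ops/s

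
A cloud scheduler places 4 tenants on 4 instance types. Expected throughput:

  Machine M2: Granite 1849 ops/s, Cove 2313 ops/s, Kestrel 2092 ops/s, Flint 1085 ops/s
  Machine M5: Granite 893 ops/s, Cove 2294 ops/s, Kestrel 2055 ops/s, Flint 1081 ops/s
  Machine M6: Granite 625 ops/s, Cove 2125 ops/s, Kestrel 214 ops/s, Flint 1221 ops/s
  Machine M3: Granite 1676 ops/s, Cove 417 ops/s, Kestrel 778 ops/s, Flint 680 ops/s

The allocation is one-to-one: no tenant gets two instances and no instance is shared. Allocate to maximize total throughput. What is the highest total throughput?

Max total: 7283 ops/s

Optimal: Granite→Machine M3 (1676 ops/s), Cove→Machine M5 (2294 ops/s), Kestrel→Machine M2 (2092 ops/s), Flint→Machine M6 (1221 ops/s) — total 1676+2294+2092+1221 = 7283 ops/s.
Every other assignment is strictly worse.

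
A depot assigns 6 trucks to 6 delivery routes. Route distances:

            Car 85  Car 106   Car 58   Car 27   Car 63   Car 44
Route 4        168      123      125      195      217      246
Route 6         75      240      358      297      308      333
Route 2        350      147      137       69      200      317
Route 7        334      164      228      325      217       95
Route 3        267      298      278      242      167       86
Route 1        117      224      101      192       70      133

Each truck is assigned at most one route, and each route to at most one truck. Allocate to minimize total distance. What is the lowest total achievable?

Min total: 589 km

Optimal: Car 85→Route 6 (75 km), Car 106→Route 7 (164 km), Car 58→Route 4 (125 km), Car 27→Route 2 (69 km), Car 63→Route 1 (70 km), Car 44→Route 3 (86 km) — total 75+164+125+69+70+86 = 589 km.
Row-greedy (each truck in turn takes its cheapest remaining route) gives 630 km, worse by 41.
Next-best assignment: Car 85→Route 6, Car 106→Route 4, Car 58→Route 1, Car 27→Route 2, Car 63→Route 3, Car 44→Route 7 = 630 km.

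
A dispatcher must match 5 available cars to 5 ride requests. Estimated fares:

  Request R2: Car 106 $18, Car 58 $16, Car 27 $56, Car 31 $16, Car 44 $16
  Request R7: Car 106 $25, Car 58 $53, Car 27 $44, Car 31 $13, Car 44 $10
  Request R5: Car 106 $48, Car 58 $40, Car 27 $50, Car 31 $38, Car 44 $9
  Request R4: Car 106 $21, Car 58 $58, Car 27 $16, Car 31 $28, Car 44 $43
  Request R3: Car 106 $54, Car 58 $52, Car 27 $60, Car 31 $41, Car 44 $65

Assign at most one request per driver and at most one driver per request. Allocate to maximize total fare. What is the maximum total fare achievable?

Optimal: Car 106→Request R5 ($48), Car 58→Request R7 ($53), Car 27→Request R2 ($56), Car 31→Request R4 ($28), Car 44→Request R3 ($65) — total 48+53+56+28+65 = $250.
Row-greedy (each driver in turn takes its best remaining request) gives $216, worse by 34.

Max total: $250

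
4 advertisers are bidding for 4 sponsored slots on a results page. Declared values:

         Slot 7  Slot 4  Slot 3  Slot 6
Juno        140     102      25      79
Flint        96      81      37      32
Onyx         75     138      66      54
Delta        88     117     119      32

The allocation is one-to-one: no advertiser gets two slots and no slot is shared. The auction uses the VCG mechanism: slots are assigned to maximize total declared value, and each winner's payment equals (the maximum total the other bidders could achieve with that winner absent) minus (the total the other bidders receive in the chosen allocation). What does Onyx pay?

Onyx pays $46.

Efficient allocation: Juno→Slot 6 ($79), Flint→Slot 7 ($96), Onyx→Slot 4 ($138), Delta→Slot 3 ($119); total welfare W = $432.
Onyx receives Slot 4 at value $138, so the others get W − 138 = $294.
Without Onyx: best allocation of the remaining 3 bidders over all 4 slots is Juno→Slot 7 ($140), Flint→Slot 4 ($81), Delta→Slot 3 ($119), total $340.
VCG payment = (others' best without Onyx) − (others' welfare with Onyx) = 340 − 294 = $46.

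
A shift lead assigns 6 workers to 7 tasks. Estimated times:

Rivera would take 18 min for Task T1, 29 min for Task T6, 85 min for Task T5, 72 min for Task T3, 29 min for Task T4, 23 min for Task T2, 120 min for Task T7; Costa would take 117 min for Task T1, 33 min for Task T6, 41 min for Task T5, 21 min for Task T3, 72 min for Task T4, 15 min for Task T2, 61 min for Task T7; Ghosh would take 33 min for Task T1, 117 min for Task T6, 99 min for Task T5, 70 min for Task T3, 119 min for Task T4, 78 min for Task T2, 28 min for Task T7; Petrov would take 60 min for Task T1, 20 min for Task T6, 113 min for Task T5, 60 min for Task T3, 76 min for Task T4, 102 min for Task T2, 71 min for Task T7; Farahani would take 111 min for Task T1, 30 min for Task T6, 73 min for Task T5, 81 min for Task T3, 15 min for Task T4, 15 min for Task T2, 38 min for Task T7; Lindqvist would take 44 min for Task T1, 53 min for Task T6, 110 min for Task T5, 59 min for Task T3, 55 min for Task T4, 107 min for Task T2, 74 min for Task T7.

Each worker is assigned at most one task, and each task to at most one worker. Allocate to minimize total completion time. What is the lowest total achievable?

Treat this as an assignment problem: match each worker to one task.
Optimal: Rivera→Task T2 (23 min), Costa→Task T3 (21 min), Ghosh→Task T7 (28 min), Petrov→Task T6 (20 min), Farahani→Task T4 (15 min), Lindqvist→Task T1 (44 min) — total 23+21+28+20+15+44 = 151 min.
Min-entry greedy (repeatedly take the single cheapest remaining cell) gives 155 min, worse by 4.
Checked against all permutations: 151 min is optimal.

Minimum total: 151 min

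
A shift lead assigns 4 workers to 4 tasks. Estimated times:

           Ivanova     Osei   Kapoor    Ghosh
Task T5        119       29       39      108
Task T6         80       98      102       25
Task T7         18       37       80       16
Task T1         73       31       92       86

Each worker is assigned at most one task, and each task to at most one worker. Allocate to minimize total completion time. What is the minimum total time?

Minimum total: 113 min

Treat this as an assignment problem: match each worker to one task.
Optimal: Ivanova→Task T7 (18 min), Osei→Task T1 (31 min), Kapoor→Task T5 (39 min), Ghosh→Task T6 (25 min) — total 18+31+39+25 = 113 min.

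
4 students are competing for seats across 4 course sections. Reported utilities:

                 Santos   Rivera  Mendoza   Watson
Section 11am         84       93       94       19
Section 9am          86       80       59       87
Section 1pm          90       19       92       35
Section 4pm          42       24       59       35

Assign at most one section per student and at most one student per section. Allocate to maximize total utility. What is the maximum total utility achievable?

Optimal: Santos→Section 1pm (90 points), Rivera→Section 11am (93 points), Mendoza→Section 4pm (59 points), Watson→Section 9am (87 points) — total 90+93+59+87 = 329 points.
Max-entry greedy (repeatedly take the single best remaining cell) gives 295 points, worse by 34.
Swapping Santos↔Rivera (Santos→Section 11am 84 points, Rivera→Section 1pm 19 points) loses 80.

Max total: 329 points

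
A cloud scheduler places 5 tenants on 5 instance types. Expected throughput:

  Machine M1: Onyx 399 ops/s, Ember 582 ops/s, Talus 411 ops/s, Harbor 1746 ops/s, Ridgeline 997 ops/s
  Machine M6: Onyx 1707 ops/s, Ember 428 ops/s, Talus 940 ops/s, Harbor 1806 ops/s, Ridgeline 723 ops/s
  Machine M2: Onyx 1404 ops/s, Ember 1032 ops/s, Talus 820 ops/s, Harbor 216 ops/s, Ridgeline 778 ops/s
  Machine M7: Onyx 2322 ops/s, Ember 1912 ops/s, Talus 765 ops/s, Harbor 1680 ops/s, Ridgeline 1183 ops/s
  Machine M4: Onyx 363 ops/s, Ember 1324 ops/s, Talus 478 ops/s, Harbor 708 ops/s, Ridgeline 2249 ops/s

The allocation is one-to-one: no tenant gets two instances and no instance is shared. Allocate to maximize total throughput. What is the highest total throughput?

Optimal: Onyx→Machine M6 (1707 ops/s), Ember→Machine M7 (1912 ops/s), Talus→Machine M2 (820 ops/s), Harbor→Machine M1 (1746 ops/s), Ridgeline→Machine M4 (2249 ops/s) — total 1707+1912+820+1746+2249 = 8434 ops/s.
Column-greedy (each instance in turn goes to its best remaining tenant) gives 6146 ops/s, worse by 2288.
Swapping Ridgeline↔Ember (Ridgeline→Machine M7 1183 ops/s, Ember→Machine M4 1324 ops/s) loses 1654.
No other one-to-one assignment exceeds 8434 ops/s.

Max total: 8434 ops/s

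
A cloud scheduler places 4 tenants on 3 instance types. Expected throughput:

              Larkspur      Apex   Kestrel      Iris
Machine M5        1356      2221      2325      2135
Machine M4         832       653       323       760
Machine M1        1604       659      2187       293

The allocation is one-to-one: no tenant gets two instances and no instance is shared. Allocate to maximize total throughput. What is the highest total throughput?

This is a one-to-one assignment (maximum-weight bipartite matching).
Optimal: Apex→Machine M5 (2221 ops/s), Larkspur→Machine M4 (832 ops/s), Kestrel→Machine M1 (2187 ops/s) — total 2221+832+2187 = 5240 ops/s.
Column-greedy (each instance in turn goes to its best remaining tenant) gives 3816 ops/s, worse by 1424.
Next-best assignment: Apex→Machine M5, Iris→Machine M4, Kestrel→Machine M1 = 5168 ops/s.

Max total: 5240 ops/s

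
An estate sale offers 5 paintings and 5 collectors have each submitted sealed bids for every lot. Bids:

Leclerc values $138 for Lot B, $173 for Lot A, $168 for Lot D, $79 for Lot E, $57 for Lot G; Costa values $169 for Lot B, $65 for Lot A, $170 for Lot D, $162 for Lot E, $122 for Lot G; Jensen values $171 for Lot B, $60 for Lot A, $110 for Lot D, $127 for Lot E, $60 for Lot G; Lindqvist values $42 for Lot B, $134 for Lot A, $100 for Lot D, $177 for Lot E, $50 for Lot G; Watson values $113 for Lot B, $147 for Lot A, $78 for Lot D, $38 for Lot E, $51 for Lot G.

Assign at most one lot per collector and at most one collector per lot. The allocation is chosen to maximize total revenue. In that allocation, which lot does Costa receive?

Costa receives Lot G.

Optimal: Leclerc→Lot D ($168), Costa→Lot G ($122), Jensen→Lot B ($171), Lindqvist→Lot E ($177), Watson→Lot A ($147) — total 168+122+171+177+147 = $785.
Max-entry greedy (repeatedly take the single best remaining cell) gives $742, worse by 43.
Swapping Costa↔Jensen (Costa→Lot B $169, Jensen→Lot G $60) loses 64.
No other one-to-one assignment exceeds $785.
Costa's own top lot is Lot D ($170), but forcing Costa→Lot D and reassigning the rest optimally gives only $742 — worse by 43.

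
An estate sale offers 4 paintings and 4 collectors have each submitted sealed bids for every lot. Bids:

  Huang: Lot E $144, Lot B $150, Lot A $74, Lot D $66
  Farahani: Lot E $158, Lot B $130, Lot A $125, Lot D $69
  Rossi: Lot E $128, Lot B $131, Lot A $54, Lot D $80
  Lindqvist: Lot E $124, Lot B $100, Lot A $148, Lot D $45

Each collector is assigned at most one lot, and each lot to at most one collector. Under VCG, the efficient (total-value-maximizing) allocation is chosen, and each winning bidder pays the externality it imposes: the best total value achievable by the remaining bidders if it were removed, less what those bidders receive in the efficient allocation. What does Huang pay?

Huang pays $51.

Efficient allocation: Huang→Lot B ($150), Farahani→Lot E ($158), Rossi→Lot D ($80), Lindqvist→Lot A ($148); total welfare W = $536.
Huang receives Lot B at value $150, so the others get W − 150 = $386.
Without Huang: best allocation of the remaining 3 bidders over all 4 lots is Farahani→Lot E ($158), Rossi→Lot B ($131), Lindqvist→Lot A ($148), total $437.
VCG payment = (others' best without Huang) − (others' welfare with Huang) = 437 − 386 = $51.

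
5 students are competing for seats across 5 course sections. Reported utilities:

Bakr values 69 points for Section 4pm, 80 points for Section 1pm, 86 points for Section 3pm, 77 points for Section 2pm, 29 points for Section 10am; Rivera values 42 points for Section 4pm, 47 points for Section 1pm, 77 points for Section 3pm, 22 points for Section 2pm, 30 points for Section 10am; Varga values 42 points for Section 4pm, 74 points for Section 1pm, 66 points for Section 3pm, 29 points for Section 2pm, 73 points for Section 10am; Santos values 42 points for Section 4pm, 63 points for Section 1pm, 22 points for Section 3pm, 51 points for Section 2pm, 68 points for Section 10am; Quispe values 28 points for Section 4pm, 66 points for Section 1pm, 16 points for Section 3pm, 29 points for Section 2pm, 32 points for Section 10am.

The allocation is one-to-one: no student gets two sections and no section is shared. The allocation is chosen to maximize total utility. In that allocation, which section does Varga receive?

Optimal: Bakr→Section 4pm (69 points), Rivera→Section 3pm (77 points), Varga→Section 10am (73 points), Santos→Section 2pm (51 points), Quispe→Section 1pm (66 points) — total 69+77+73+51+66 = 336 points.
Row-greedy (each student in turn takes its best remaining section) gives 285 points, worse by 51.
Next-best assignment: Bakr→Section 2pm, Rivera→Section 3pm, Varga→Section 10am, Santos→Section 4pm, Quispe→Section 1pm = 335 points.
Varga's own top section is Section 1pm (74 points), but forcing Varga→Section 1pm and reassigning the rest optimally gives only 324 points — worse by 12.

Varga receives Section 10am.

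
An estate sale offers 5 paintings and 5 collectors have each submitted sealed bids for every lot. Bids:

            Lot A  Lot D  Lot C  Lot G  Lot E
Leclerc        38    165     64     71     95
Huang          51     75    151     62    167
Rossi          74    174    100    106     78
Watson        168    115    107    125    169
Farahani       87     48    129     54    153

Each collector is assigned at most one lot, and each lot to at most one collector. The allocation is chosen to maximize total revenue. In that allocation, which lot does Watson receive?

This is a one-to-one assignment (maximum-weight bipartite matching).
Optimal: Leclerc→Lot D ($165), Huang→Lot C ($151), Rossi→Lot G ($106), Watson→Lot A ($168), Farahani→Lot E ($153) — total 165+151+106+168+153 = $743.
Row-greedy (each collector in turn takes its best remaining lot) gives $735, worse by 8.
Watson's own top lot is Lot E ($169), but forcing Watson→Lot E and reassigning the rest optimally gives only $678 — worse by 65.

Watson receives Lot A.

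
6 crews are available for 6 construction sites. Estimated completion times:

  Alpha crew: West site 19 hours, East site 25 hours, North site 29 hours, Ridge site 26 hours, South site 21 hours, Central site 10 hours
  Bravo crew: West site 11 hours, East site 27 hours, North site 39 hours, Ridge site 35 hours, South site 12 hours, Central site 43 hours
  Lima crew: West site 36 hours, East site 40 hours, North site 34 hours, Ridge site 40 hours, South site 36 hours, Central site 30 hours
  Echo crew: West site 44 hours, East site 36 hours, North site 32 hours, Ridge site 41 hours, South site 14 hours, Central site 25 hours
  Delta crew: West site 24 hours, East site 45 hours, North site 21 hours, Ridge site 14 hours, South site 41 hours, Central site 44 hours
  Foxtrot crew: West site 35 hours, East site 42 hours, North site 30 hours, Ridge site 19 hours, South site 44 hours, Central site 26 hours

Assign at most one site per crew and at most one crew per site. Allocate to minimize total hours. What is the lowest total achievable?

Min total: 115 hours

Optimal: Alpha crew→Central site (10 hours), Bravo crew→West site (11 hours), Lima crew→East site (40 hours), Echo crew→South site (14 hours), Delta crew→North site (21 hours), Foxtrot crew→Ridge site (19 hours) — total 10+11+40+14+21+19 = 115 hours.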